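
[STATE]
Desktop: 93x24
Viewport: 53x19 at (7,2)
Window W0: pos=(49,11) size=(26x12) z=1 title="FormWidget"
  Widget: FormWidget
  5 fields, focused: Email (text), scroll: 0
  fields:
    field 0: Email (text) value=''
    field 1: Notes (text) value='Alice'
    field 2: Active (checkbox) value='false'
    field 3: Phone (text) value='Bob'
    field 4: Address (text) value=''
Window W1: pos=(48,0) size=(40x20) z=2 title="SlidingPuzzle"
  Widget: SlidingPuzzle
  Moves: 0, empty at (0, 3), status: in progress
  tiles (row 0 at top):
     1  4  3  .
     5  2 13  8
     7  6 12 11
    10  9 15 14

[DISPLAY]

                                         ┠───────────
                                         ┃┌────┬────┬
                                         ┃│  1 │  4 │
                                         ┃├────┼────┼
                                         ┃│  5 │  2 │
                                         ┃├────┼────┼
                                         ┃│  7 │  6 │
                                         ┃├────┼────┼
                                         ┃│ 10 │  9 │
                                         ┃└────┴────┴
                                         ┃Moves: 0   
                                         ┃           
                                         ┃           
                                         ┃           
                                         ┃           
                                         ┃           
                                         ┃           
                                         ┗━━━━━━━━━━━
                                          ┃          


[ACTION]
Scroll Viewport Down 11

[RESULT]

                                         ┃├────┼────┼
                                         ┃│  5 │  2 │
                                         ┃├────┼────┼
                                         ┃│  7 │  6 │
                                         ┃├────┼────┼
                                         ┃│ 10 │  9 │
                                         ┃└────┴────┴
                                         ┃Moves: 0   
                                         ┃           
                                         ┃           
                                         ┃           
                                         ┃           
                                         ┃           
                                         ┃           
                                         ┗━━━━━━━━━━━
                                          ┃          
                                          ┃          
                                          ┗━━━━━━━━━━
                                                     


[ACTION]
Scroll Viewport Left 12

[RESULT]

                                                ┃├───
                                                ┃│  5
                                                ┃├───
                                                ┃│  7
                                                ┃├───
                                                ┃│ 10
                                                ┃└───
                                                ┃Move
                                                ┃    
                                                ┃    
                                                ┃    
                                                ┃    
                                                ┃    
                                                ┃    
                                                ┗━━━━
                                                 ┃   
                                                 ┃   
                                                 ┗━━━
                                                     


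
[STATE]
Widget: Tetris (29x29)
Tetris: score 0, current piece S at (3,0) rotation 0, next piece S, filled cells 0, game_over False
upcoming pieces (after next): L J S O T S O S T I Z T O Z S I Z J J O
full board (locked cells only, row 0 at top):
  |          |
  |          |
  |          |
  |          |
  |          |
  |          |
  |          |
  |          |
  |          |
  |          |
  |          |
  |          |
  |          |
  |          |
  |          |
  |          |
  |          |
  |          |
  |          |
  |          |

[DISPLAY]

    ░░    │Next:             
   ░░     │ ░░               
          │░░                
          │                  
          │                  
          │                  
          │Score:            
          │0                 
          │                  
          │                  
          │                  
          │                  
          │                  
          │                  
          │                  
          │                  
          │                  
          │                  
          │                  
          │                  
          │                  
          │                  
          │                  
          │                  
          │                  
          │                  
          │                  
          │                  
          │                  


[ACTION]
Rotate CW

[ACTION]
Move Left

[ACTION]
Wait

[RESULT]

          │Next:             
  ░       │ ░░               
  ░░      │░░                
   ░      │                  
          │                  
          │                  
          │Score:            
          │0                 
          │                  
          │                  
          │                  
          │                  
          │                  
          │                  
          │                  
          │                  
          │                  
          │                  
          │                  
          │                  
          │                  
          │                  
          │                  
          │                  
          │                  
          │                  
          │                  
          │                  
          │                  


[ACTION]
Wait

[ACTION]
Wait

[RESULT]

          │Next:             
          │ ░░               
          │░░                
  ░       │                  
  ░░      │                  
   ░      │                  
          │Score:            
          │0                 
          │                  
          │                  
          │                  
          │                  
          │                  
          │                  
          │                  
          │                  
          │                  
          │                  
          │                  
          │                  
          │                  
          │                  
          │                  
          │                  
          │                  
          │                  
          │                  
          │                  
          │                  


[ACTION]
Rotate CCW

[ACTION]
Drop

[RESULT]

          │Next:             
          │ ░░               
          │░░                
          │                  
   ░░     │                  
  ░░      │                  
          │Score:            
          │0                 
          │                  
          │                  
          │                  
          │                  
          │                  
          │                  
          │                  
          │                  
          │                  
          │                  
          │                  
          │                  
          │                  
          │                  
          │                  
          │                  
          │                  
          │                  
          │                  
          │                  
          │                  


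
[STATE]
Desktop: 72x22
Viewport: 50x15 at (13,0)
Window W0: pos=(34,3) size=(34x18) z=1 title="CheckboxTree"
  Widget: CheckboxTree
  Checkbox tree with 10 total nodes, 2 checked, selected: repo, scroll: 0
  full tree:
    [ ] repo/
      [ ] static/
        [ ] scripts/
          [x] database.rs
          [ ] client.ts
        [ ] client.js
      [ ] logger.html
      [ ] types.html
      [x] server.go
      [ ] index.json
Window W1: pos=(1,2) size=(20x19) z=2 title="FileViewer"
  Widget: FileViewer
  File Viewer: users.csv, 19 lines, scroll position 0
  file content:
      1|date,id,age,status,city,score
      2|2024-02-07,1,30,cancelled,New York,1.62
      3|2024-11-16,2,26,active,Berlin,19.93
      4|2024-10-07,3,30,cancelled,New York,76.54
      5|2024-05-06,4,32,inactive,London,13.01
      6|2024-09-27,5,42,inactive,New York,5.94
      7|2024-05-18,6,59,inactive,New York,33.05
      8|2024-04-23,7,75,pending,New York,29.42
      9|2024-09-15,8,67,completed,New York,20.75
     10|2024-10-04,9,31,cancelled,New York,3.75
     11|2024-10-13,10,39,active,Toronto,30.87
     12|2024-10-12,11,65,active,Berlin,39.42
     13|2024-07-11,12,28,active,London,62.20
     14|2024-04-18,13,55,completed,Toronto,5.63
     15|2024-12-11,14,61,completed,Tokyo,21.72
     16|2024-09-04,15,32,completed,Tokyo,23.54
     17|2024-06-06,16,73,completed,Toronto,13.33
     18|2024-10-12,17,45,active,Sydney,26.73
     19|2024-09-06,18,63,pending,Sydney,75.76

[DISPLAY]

                                                  
                                                  
━━━━━━━┓                                          
       ┃             ┏━━━━━━━━━━━━━━━━━━━━━━━━━━━━
───────┨             ┃ CheckboxTree               
,statu▲┃             ┠────────────────────────────
1,30,c█┃             ┃>[-] repo/                  
2,26,a░┃             ┃   [-] static/              
3,30,c░┃             ┃     [-] scripts/           
4,32,i░┃             ┃       [x] database.rs      
5,42,i░┃             ┃       [ ] client.ts        
6,59,i░┃             ┃     [ ] client.js          
7,75,p░┃             ┃   [ ] logger.html          
8,67,c░┃             ┃   [ ] types.html           
9,31,c░┃             ┃   [x] server.go            


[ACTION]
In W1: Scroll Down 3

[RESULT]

                                                  
                                                  
━━━━━━━┓                                          
       ┃             ┏━━━━━━━━━━━━━━━━━━━━━━━━━━━━
───────┨             ┃ CheckboxTree               
3,30,c▲┃             ┠────────────────────────────
4,32,i░┃             ┃>[-] repo/                  
5,42,i░┃             ┃   [-] static/              
6,59,i░┃             ┃     [-] scripts/           
7,75,p░┃             ┃       [x] database.rs      
8,67,c░┃             ┃       [ ] client.ts        
9,31,c░┃             ┃     [ ] client.js          
10,39,░┃             ┃   [ ] logger.html          
11,65,░┃             ┃   [ ] types.html           
12,28,░┃             ┃   [x] server.go            


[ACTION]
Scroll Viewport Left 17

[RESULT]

                                                  
                                                  
 ┏━━━━━━━━━━━━━━━━━━┓                             
 ┃ FileViewer       ┃             ┏━━━━━━━━━━━━━━━
 ┠──────────────────┨             ┃ CheckboxTree  
 ┃2024-10-07,3,30,c▲┃             ┠───────────────
 ┃2024-05-06,4,32,i░┃             ┃>[-] repo/     
 ┃2024-09-27,5,42,i░┃             ┃   [-] static/ 
 ┃2024-05-18,6,59,i░┃             ┃     [-] script
 ┃2024-04-23,7,75,p░┃             ┃       [x] data
 ┃2024-09-15,8,67,c░┃             ┃       [ ] clie
 ┃2024-10-04,9,31,c░┃             ┃     [ ] client
 ┃2024-10-13,10,39,░┃             ┃   [ ] logger.h
 ┃2024-10-12,11,65,░┃             ┃   [ ] types.ht
 ┃2024-07-11,12,28,░┃             ┃   [x] server.g


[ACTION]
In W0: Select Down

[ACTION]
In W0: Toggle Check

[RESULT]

                                                  
                                                  
 ┏━━━━━━━━━━━━━━━━━━┓                             
 ┃ FileViewer       ┃             ┏━━━━━━━━━━━━━━━
 ┠──────────────────┨             ┃ CheckboxTree  
 ┃2024-10-07,3,30,c▲┃             ┠───────────────
 ┃2024-05-06,4,32,i░┃             ┃ [-] repo/     
 ┃2024-09-27,5,42,i░┃             ┃>  [x] static/ 
 ┃2024-05-18,6,59,i░┃             ┃     [x] script
 ┃2024-04-23,7,75,p░┃             ┃       [x] data
 ┃2024-09-15,8,67,c░┃             ┃       [x] clie
 ┃2024-10-04,9,31,c░┃             ┃     [x] client
 ┃2024-10-13,10,39,░┃             ┃   [ ] logger.h
 ┃2024-10-12,11,65,░┃             ┃   [ ] types.ht
 ┃2024-07-11,12,28,░┃             ┃   [x] server.g


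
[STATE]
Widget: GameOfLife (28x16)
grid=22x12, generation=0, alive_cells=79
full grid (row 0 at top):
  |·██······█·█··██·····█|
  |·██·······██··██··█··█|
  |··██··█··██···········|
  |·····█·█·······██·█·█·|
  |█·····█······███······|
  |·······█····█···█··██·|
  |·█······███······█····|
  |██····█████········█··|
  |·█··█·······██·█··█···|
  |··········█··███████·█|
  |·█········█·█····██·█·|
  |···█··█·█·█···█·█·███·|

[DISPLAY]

Gen: 0                      
·██······█·█··██·····█      
·██·······██··██··█··█      
··██··█··██···········      
·····█·█·······██·█·█·      
█·····█······███······      
·······█····█···█··██·      
·█······███······█····      
██····█████········█··      
·█··█·······██·█··█···      
··········█··███████·█      
·█········█·█····██·█·      
···█··█·█·█···█·█·███·      
                            
                            
                            


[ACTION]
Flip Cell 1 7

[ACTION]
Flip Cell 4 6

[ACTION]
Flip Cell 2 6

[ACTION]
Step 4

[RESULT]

Gen: 4                      
···········█··█·······      
···········█···█······      
······██·······█······      
···········█··█···█···      
········█··█·█····█···      
·········█···█·█······      
··█·········█·········      
·██······██·█·███··███      
··█········█·········█      
·····················█      
·····················█      
····················█·      
                            
                            
                            


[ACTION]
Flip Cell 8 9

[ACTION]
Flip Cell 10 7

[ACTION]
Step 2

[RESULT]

Gen: 6                      
······················      
··············██······      
······················      
··············██······      
············█·········      
·········█···██·······      
·█·█·····█·····█····██      
█··█····█····████···██      
·█·█·····█·██·█·······      
······················      
····················██      
······················      
                            
                            
                            


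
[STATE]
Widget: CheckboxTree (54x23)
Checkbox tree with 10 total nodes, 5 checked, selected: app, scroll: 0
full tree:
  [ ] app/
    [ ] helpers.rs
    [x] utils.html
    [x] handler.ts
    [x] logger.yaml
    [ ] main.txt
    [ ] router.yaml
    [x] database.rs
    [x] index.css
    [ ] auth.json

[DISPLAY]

>[-] app/                                             
   [ ] helpers.rs                                     
   [x] utils.html                                     
   [x] handler.ts                                     
   [x] logger.yaml                                    
   [ ] main.txt                                       
   [ ] router.yaml                                    
   [x] database.rs                                    
   [x] index.css                                      
   [ ] auth.json                                      
                                                      
                                                      
                                                      
                                                      
                                                      
                                                      
                                                      
                                                      
                                                      
                                                      
                                                      
                                                      
                                                      


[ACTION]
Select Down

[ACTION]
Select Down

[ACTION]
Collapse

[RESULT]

 [-] app/                                             
   [ ] helpers.rs                                     
>  [x] utils.html                                     
   [x] handler.ts                                     
   [x] logger.yaml                                    
   [ ] main.txt                                       
   [ ] router.yaml                                    
   [x] database.rs                                    
   [x] index.css                                      
   [ ] auth.json                                      
                                                      
                                                      
                                                      
                                                      
                                                      
                                                      
                                                      
                                                      
                                                      
                                                      
                                                      
                                                      
                                                      


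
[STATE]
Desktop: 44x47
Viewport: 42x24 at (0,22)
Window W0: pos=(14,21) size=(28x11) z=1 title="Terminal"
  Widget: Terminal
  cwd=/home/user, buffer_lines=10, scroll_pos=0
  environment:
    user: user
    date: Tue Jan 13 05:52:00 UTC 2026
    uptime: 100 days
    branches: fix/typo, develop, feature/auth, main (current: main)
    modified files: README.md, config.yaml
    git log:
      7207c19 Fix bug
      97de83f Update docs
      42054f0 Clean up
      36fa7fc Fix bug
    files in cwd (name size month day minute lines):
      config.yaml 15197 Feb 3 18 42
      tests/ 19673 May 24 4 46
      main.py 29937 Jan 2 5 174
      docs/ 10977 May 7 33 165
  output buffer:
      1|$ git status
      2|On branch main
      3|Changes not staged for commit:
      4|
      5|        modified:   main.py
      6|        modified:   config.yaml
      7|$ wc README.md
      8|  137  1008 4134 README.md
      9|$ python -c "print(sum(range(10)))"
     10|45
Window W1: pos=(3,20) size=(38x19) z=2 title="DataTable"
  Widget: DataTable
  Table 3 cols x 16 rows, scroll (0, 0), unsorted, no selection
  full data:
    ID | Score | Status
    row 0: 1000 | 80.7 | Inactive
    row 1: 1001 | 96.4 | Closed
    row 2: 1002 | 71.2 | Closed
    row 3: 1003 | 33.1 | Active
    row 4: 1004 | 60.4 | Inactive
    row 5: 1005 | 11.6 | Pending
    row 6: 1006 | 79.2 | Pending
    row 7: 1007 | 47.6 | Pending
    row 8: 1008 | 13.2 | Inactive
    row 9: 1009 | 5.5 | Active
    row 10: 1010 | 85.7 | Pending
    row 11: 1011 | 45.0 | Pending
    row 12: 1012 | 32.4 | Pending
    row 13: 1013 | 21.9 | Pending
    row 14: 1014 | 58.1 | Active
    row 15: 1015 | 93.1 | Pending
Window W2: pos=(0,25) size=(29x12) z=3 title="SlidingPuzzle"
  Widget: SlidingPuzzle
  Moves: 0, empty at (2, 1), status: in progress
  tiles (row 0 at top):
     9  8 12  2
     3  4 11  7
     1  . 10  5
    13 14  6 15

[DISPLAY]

   ┠────────────────────────────────────┨┃
   ┃ID  │Score│Status                   ┃┨
   ┃────┼─────┼────────                 ┃┃
┏━━━━━━━━━━━━━━━━━━━━━━━━━━━┓           ┃┃
┃ SlidingPuzzle             ┃           ┃┃
┠───────────────────────────┨           ┃┃
┃┌────┬────┬────┬────┐      ┃           ┃┃
┃│  9 │  8 │ 12 │  2 │      ┃           ┃┃
┃├────┼────┼────┼────┤      ┃           ┃┃
┃│  3 │  4 │ 11 │  7 │      ┃           ┃┛
┃├────┼────┼────┼────┤      ┃           ┃ 
┃│  1 │    │ 10 │  5 │      ┃           ┃ 
┃├────┼────┼────┼────┤      ┃           ┃ 
┃│ 13 │ 14 │  6 │ 15 │      ┃           ┃ 
┗━━━━━━━━━━━━━━━━━━━━━━━━━━━┛           ┃ 
   ┃1012│32.4 │Pending                  ┃ 
   ┗━━━━━━━━━━━━━━━━━━━━━━━━━━━━━━━━━━━━┛ 
                                          
                                          
                                          
                                          
                                          
                                          
                                          


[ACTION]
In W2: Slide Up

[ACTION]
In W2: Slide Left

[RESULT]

   ┠────────────────────────────────────┨┃
   ┃ID  │Score│Status                   ┃┨
   ┃────┼─────┼────────                 ┃┃
┏━━━━━━━━━━━━━━━━━━━━━━━━━━━┓           ┃┃
┃ SlidingPuzzle             ┃           ┃┃
┠───────────────────────────┨           ┃┃
┃┌────┬────┬────┬────┐      ┃           ┃┃
┃│  9 │  8 │ 12 │  2 │      ┃           ┃┃
┃├────┼────┼────┼────┤      ┃           ┃┃
┃│  3 │  4 │ 11 │  7 │      ┃           ┃┛
┃├────┼────┼────┼────┤      ┃           ┃ 
┃│  1 │ 14 │ 10 │  5 │      ┃           ┃ 
┃├────┼────┼────┼────┤      ┃           ┃ 
┃│ 13 │  6 │    │ 15 │      ┃           ┃ 
┗━━━━━━━━━━━━━━━━━━━━━━━━━━━┛           ┃ 
   ┃1012│32.4 │Pending                  ┃ 
   ┗━━━━━━━━━━━━━━━━━━━━━━━━━━━━━━━━━━━━┛ 
                                          
                                          
                                          
                                          
                                          
                                          
                                          


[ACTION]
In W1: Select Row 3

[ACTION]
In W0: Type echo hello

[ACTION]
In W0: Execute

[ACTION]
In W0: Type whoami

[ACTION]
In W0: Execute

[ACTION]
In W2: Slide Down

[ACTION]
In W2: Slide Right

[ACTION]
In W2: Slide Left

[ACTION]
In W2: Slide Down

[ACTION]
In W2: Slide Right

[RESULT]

   ┠────────────────────────────────────┨┃
   ┃ID  │Score│Status                   ┃┨
   ┃────┼─────┼────────                 ┃┃
┏━━━━━━━━━━━━━━━━━━━━━━━━━━━┓           ┃┃
┃ SlidingPuzzle             ┃           ┃┃
┠───────────────────────────┨           ┃┃
┃┌────┬────┬────┬────┐      ┃           ┃┃
┃│  9 │  8 │ 12 │  2 │      ┃           ┃┃
┃├────┼────┼────┼────┤      ┃           ┃┃
┃│  3 │    │  4 │  7 │      ┃           ┃┛
┃├────┼────┼────┼────┤      ┃           ┃ 
┃│  1 │ 14 │ 11 │  5 │      ┃           ┃ 
┃├────┼────┼────┼────┤      ┃           ┃ 
┃│ 13 │  6 │ 10 │ 15 │      ┃           ┃ 
┗━━━━━━━━━━━━━━━━━━━━━━━━━━━┛           ┃ 
   ┃1012│32.4 │Pending                  ┃ 
   ┗━━━━━━━━━━━━━━━━━━━━━━━━━━━━━━━━━━━━┛ 
                                          
                                          
                                          
                                          
                                          
                                          
                                          


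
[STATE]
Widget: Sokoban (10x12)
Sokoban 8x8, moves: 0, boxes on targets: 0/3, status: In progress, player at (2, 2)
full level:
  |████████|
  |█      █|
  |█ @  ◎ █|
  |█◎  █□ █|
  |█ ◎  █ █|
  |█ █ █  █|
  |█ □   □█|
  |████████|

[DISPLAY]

████████  
█      █  
█ @  ◎ █  
█◎  █□ █  
█ ◎  █ █  
█ █ █  █  
█ □   □█  
████████  
Moves: 0  
          
          
          


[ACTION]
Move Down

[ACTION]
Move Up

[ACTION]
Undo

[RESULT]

████████  
█      █  
█    ◎ █  
█◎@ █□ █  
█ ◎  █ █  
█ █ █  █  
█ □   □█  
████████  
Moves: 1  
          
          
          


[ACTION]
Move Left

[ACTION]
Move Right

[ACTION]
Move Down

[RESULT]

████████  
█      █  
█    ◎ █  
█◎  █□ █  
█ +  █ █  
█ █ █  █  
█ □   □█  
████████  
Moves: 4  
          
          
          


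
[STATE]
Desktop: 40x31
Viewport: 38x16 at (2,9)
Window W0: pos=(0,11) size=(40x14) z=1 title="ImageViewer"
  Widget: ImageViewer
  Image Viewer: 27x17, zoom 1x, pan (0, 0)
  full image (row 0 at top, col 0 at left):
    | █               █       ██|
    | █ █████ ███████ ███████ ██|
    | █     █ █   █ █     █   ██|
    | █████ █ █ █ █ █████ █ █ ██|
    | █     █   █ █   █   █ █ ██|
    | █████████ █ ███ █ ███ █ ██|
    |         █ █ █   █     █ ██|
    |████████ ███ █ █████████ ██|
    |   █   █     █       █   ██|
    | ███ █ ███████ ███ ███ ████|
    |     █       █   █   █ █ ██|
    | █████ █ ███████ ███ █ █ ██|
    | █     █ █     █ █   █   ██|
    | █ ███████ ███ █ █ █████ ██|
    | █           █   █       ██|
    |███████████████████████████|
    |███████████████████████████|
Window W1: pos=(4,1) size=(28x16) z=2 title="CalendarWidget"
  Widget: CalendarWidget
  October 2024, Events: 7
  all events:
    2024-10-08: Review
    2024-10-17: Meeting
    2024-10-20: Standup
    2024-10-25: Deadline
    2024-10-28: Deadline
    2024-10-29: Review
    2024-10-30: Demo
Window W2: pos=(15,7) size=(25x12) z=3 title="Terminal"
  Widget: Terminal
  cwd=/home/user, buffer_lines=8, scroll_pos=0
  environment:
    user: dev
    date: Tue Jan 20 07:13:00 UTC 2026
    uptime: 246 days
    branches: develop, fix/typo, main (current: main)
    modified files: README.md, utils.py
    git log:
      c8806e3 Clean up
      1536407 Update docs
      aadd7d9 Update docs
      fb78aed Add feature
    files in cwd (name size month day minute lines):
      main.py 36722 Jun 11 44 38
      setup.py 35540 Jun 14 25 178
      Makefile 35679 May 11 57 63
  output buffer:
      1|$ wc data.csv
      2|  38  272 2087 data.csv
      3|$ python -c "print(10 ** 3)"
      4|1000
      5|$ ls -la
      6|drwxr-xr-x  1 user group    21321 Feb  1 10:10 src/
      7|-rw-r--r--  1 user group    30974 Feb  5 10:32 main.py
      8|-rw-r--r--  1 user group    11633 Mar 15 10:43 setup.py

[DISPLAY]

  ┃21 22 23 2┠───────────────────────┨
  ┃28* 29* 30┃$ wc data.csv          ┃
━━┃          ┃  38  272 2087 data.csv┃
Im┃          ┃$ python -c "print(10 *┃
──┃          ┃1000                   ┃
█ ┃          ┃$ ls -la               ┃
█ ┃          ┃drwxr-xr-x  1 user grou┃
█ ┗━━━━━━━━━━┃-rw-r--r--  1 user grou┃
█████ █ █ █ █┃-rw-r--r--  1 user grou┃
█     █   █ █┗━━━━━━━━━━━━━━━━━━━━━━━┛
█████████ █ ███ █ ███ █ ██           ┃
        █ █ █   █     █ ██           ┃
███████ ███ █ █████████ ██           ┃
  █   █     █       █   ██           ┃
███ █ ███████ ███ ███ ████           ┃
━━━━━━━━━━━━━━━━━━━━━━━━━━━━━━━━━━━━━┛


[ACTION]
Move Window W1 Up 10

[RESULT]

  ┃28* 29* 30┠───────────────────────┨
  ┃          ┃$ wc data.csv          ┃
━━┃          ┃  38  272 2087 data.csv┃
Im┃          ┃$ python -c "print(10 *┃
──┃          ┃1000                   ┃
█ ┃          ┃$ ls -la               ┃
█ ┗━━━━━━━━━━┃drwxr-xr-x  1 user grou┃
█     █ █   █┃-rw-r--r--  1 user grou┃
█████ █ █ █ █┃-rw-r--r--  1 user grou┃
█     █   █ █┗━━━━━━━━━━━━━━━━━━━━━━━┛
█████████ █ ███ █ ███ █ ██           ┃
        █ █ █   █     █ ██           ┃
███████ ███ █ █████████ ██           ┃
  █   █     █       █   ██           ┃
███ █ ███████ ███ ███ ████           ┃
━━━━━━━━━━━━━━━━━━━━━━━━━━━━━━━━━━━━━┛


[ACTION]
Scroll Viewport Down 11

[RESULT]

█ ┗━━━━━━━━━━┃drwxr-xr-x  1 user grou┃
█     █ █   █┃-rw-r--r--  1 user grou┃
█████ █ █ █ █┃-rw-r--r--  1 user grou┃
█     █   █ █┗━━━━━━━━━━━━━━━━━━━━━━━┛
█████████ █ ███ █ ███ █ ██           ┃
        █ █ █   █     █ ██           ┃
███████ ███ █ █████████ ██           ┃
  █   █     █       █   ██           ┃
███ █ ███████ ███ ███ ████           ┃
━━━━━━━━━━━━━━━━━━━━━━━━━━━━━━━━━━━━━┛
                                      
                                      
                                      
                                      
                                      
                                      


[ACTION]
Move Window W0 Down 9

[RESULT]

  ┗━━━━━━━━━━┃drwxr-xr-x  1 user grou┃
             ┃-rw-r--r--  1 user grou┃
━━━━━━━━━━━━━┃-rw-r--r--  1 user grou┃
ImageViewer  ┗━━━━━━━━━━━━━━━━━━━━━━━┛
─────────────────────────────────────┨
█               █       ██           ┃
█ █████ ███████ ███████ ██           ┃
█     █ █   █ █     █   ██           ┃
█████ █ █ █ █ █████ █ █ ██           ┃
█     █   █ █   █   █ █ ██           ┃
█████████ █ ███ █ ███ █ ██           ┃
        █ █ █   █     █ ██           ┃
███████ ███ █ █████████ ██           ┃
  █   █     █       █   ██           ┃
███ █ ███████ ███ ███ ████           ┃
━━━━━━━━━━━━━━━━━━━━━━━━━━━━━━━━━━━━━┛


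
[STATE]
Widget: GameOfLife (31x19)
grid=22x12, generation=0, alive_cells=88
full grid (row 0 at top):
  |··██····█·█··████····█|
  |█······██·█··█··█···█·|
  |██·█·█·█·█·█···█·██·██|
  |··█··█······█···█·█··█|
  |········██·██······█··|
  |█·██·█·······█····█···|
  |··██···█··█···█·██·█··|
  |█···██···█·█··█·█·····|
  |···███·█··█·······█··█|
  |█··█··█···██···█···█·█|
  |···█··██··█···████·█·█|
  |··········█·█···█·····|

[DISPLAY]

Gen: 0                         
··██····█·█··████····█         
█······██·█··█··█···█·         
██·█·█·█·█·█···█·██·██         
··█··█······█···█·█··█         
········██·██······█··         
█·██·█·······█····█···         
··██···█··█···█·██·█··         
█···██···█·█··█·█·····         
···███·█··█·······█··█         
█··█··█···██···█···█·█         
···█··██··█···████·█·█         
··········█·█···█·····         
                               
                               
                               
                               
                               
                               


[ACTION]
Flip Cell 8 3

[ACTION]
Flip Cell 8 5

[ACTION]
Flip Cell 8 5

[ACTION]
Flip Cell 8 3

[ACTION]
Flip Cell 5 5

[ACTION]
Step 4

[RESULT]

Gen: 4                         
··████········█··██·██         
···██████·····█······█         
·····██···············         
···█·█·█·█······█·████         
···█·██·█······█······         
········██···██·██····         
···█·········██·██····         
···██····█···██·······         
·····█················         
···██·····██·██·······         
···█·····██·······█···         
·········██···········         
                               
                               
                               
                               
                               
                               


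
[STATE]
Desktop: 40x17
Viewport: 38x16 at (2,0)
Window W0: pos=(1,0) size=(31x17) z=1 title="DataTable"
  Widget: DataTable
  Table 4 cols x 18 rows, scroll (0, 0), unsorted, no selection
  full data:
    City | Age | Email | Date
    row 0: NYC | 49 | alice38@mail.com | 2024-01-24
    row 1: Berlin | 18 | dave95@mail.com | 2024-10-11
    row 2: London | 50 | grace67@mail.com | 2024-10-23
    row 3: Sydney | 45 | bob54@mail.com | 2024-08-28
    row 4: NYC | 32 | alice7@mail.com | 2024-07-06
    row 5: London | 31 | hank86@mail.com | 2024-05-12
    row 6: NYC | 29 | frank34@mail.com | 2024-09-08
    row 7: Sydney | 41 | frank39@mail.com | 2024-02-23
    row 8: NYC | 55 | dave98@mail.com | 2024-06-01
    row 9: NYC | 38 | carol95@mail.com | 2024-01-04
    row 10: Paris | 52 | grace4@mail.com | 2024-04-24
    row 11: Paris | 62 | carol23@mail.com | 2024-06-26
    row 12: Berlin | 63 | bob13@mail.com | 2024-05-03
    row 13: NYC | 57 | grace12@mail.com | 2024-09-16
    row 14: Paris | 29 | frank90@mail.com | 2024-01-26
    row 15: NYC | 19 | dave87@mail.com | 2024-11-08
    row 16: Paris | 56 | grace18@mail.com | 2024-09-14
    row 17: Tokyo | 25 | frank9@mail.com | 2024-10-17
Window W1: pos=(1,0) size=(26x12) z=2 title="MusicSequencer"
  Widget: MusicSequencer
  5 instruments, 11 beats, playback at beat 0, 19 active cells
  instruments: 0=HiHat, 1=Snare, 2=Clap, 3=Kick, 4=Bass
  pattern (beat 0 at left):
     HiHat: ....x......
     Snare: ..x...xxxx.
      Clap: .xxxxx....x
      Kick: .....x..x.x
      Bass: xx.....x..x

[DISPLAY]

━━━━━━━━━━━━━━━━━━━━━━━━┓━━━━┓        
 MusicSequencer         ┃    ┃        
────────────────────────┨────┨        
      ▼1234567890       ┃  │D┃        
 HiHat····█······       ┃──┼─┃        
 Snare··█···████·       ┃om│2┃        
  Clap·█████····█       ┃m │2┃        
  Kick·····█··█·█       ┃om│2┃        
  Bass██·····█··█       ┃  │2┃        
                        ┃m │2┃        
                        ┃m │2┃        
━━━━━━━━━━━━━━━━━━━━━━━━┛om│2┃        
Sydney│41 │frank39@mail.com│2┃        
NYC   │55 │dave98@mail.com │2┃        
NYC   │38 │carol95@mail.com│2┃        
Paris │52 │grace4@mail.com │2┃        


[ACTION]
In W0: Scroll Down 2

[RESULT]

━━━━━━━━━━━━━━━━━━━━━━━━┓━━━━┓        
 MusicSequencer         ┃    ┃        
────────────────────────┨────┨        
      ▼1234567890       ┃  │D┃        
 HiHat····█······       ┃──┼─┃        
 Snare··█···████·       ┃om│2┃        
  Clap·█████····█       ┃  │2┃        
  Kick·····█··█·█       ┃m │2┃        
  Bass██·····█··█       ┃m │2┃        
                        ┃om│2┃        
                        ┃om│2┃        
━━━━━━━━━━━━━━━━━━━━━━━━┛m │2┃        
NYC   │38 │carol95@mail.com│2┃        
Paris │52 │grace4@mail.com │2┃        
Paris │62 │carol23@mail.com│2┃        
Berlin│63 │bob13@mail.com  │2┃        


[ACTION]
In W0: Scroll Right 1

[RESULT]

━━━━━━━━━━━━━━━━━━━━━━━━┓━━━━┓        
 MusicSequencer         ┃    ┃        
────────────────────────┨────┨        
      ▼1234567890       ┃ │Da┃        
 HiHat····█······       ┃─┼──┃        
 Snare··█···████·       ┃m│20┃        
  Clap·█████····█       ┃ │20┃        
  Kick·····█··█·█       ┃ │20┃        
  Bass██·····█··█       ┃ │20┃        
                        ┃m│20┃        
                        ┃m│20┃        
━━━━━━━━━━━━━━━━━━━━━━━━┛ │20┃        
YC   │38 │carol95@mail.com│20┃        
aris │52 │grace4@mail.com │20┃        
aris │62 │carol23@mail.com│20┃        
erlin│63 │bob13@mail.com  │20┃        


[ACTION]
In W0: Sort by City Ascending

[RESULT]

━━━━━━━━━━━━━━━━━━━━━━━━┓━━━━┓        
 MusicSequencer         ┃    ┃        
────────────────────────┨────┨        
      ▼1234567890       ┃ │Da┃        
 HiHat····█······       ┃─┼──┃        
 Snare··█···████·       ┃m│20┃        
  Clap·█████····█       ┃ │20┃        
  Kick·····█··█·█       ┃m│20┃        
  Bass██·····█··█       ┃ │20┃        
                        ┃m│20┃        
                        ┃ │20┃        
━━━━━━━━━━━━━━━━━━━━━━━━┛m│20┃        
YC   │57 │grace12@mail.com│20┃        
YC   │19 │dave87@mail.com │20┃        
aris │52 │grace4@mail.com │20┃        
aris │62 │carol23@mail.com│20┃        


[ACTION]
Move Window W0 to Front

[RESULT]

━━━━━━━━━━━━━━━━━━━━━━━━━━━━━┓        
 DataTable                   ┃        
─────────────────────────────┨        
ity ▲│Age│Email           │Da┃        
─────┼───┼────────────────┼──┃        
ondon│50 │grace67@mail.com│20┃        
ondon│31 │hank86@mail.com │20┃        
YC   │49 │alice38@mail.com│20┃        
YC   │32 │alice7@mail.com │20┃        
YC   │29 │frank34@mail.com│20┃        
YC   │55 │dave98@mail.com │20┃        
YC   │38 │carol95@mail.com│20┃        
YC   │57 │grace12@mail.com│20┃        
YC   │19 │dave87@mail.com │20┃        
aris │52 │grace4@mail.com │20┃        
aris │62 │carol23@mail.com│20┃        


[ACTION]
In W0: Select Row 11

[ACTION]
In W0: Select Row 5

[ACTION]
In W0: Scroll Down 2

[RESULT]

━━━━━━━━━━━━━━━━━━━━━━━━━━━━━┓        
 DataTable                   ┃        
─────────────────────────────┨        
ity ▲│Age│Email           │Da┃        
─────┼───┼────────────────┼──┃        
YC   │49 │alice38@mail.com│20┃        
YC   │32 │alice7@mail.com │20┃        
YC   │29 │frank34@mail.com│20┃        
YC   │55 │dave98@mail.com │20┃        
YC   │38 │carol95@mail.com│20┃        
YC   │57 │grace12@mail.com│20┃        
YC   │19 │dave87@mail.com │20┃        
aris │52 │grace4@mail.com │20┃        
aris │62 │carol23@mail.com│20┃        
aris │29 │frank90@mail.com│20┃        
aris │56 │grace18@mail.com│20┃        
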